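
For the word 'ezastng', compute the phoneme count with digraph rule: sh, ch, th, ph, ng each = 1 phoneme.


Parsing 'ezastng' greedily, digraphs first:
  'e' -> vowel phoneme (phonemes so far: 1)
  'z' -> consonant phoneme (phonemes so far: 2)
  'a' -> vowel phoneme (phonemes so far: 3)
  's' -> consonant phoneme (phonemes so far: 4)
  't' -> consonant phoneme (phonemes so far: 5)
  'ng' -> digraph (1 consonant phoneme) (phonemes so far: 6)
Total phonemes: 6

6


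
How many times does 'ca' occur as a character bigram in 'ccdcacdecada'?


Scanning 'ccdcacdecada' for bigram 'ca':
  Position 0: 'cc' -> no
  Position 1: 'cd' -> no
  Position 2: 'dc' -> no
  Position 3: 'ca' -> MATCH
  Position 4: 'ac' -> no
  Position 5: 'cd' -> no
  Position 6: 'de' -> no
  Position 7: 'ec' -> no
  Position 8: 'ca' -> MATCH
  Position 9: 'ad' -> no
  Position 10: 'da' -> no
Total matches: 2

2


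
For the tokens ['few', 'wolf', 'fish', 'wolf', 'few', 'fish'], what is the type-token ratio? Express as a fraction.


Tokens: 6
Unique types: ('few', 'fish', 'wolf') = 3
TTR = 3/6
Simplify: divide both by 3 -> 1/2
TTR = 1/2

1/2


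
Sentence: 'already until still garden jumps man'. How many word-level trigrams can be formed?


Word trigrams from [6] words:
  Trigram 1: (already until still)
  Trigram 2: (until still garden)
  Trigram 3: (still garden jumps)
  Trigram 4: (garden jumps man)
Total word trigrams: 6 - 2 = 4

4


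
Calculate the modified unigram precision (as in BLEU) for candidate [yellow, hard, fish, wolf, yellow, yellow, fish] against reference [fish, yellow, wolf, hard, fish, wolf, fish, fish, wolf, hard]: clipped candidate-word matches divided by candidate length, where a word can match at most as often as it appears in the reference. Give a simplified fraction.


Reference word counts: {'fish': 4, 'hard': 2, 'wolf': 3, 'yellow': 1}
Checking each candidate word (with clipping):
  'yellow' -> in reference (ref count 1, used 1/1) -> match (matches: 1)
  'hard' -> in reference (ref count 2, used 1/2) -> match (matches: 2)
  'fish' -> in reference (ref count 4, used 1/4) -> match (matches: 3)
  'wolf' -> in reference (ref count 3, used 1/3) -> match (matches: 4)
  'yellow' -> ref count 1 already used up (1/1) -> clipped, no match (matches: 4)
  'yellow' -> ref count 1 already used up (1/1) -> clipped, no match (matches: 4)
  'fish' -> in reference (ref count 4, used 2/4) -> match (matches: 5)
Clipped matches: 5, Candidate length: 7
Precision = 5/7

5/7


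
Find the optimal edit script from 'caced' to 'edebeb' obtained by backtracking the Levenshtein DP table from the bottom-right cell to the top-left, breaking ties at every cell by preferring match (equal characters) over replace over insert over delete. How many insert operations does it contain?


Edit distance = 5. Backtracking from cell (5, 6) with preference match > replace > insert > delete,
then listing the resulting alignment 'caced' -> 'edebeb' left to right:
  Step 1: insert 'e' [insertion #1]
  Step 2: replace c->d
  Step 3: replace a->e
  Step 4: replace c->b
  Step 5: keep 'e'
  Step 6: replace d->b
Total insertions: 1

1


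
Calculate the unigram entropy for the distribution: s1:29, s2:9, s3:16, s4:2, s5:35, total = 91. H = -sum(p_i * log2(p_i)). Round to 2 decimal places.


Computing entropy H = -sum(p_i * log2(p_i)):
  s1: p = 29/91 = 0.3187, -p*log2(p) = 0.5258
  s2: p = 9/91 = 0.0989, -p*log2(p) = 0.3301
  s3: p = 16/91 = 0.1758, -p*log2(p) = 0.4409
  s4: p = 2/91 = 0.0220, -p*log2(p) = 0.1211
  s5: p = 35/91 = 0.3846, -p*log2(p) = 0.5302
H = sum of terms = 1.9481
Rounded to 2 decimals: 1.95

1.95


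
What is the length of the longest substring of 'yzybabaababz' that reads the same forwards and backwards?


Scanning 'yzybabaababz' for palindromic substrings.
Substring at positions 3-10: 'babaabab'.
Check: reverse('babaabab') = 'babaabab' -> palindrome confirmed.
Neighbouring characters ('y' / 'z') break symmetry, so it cannot extend further.
No longer palindromic substring exists; longest length = 8

8


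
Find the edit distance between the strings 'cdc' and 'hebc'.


Building DP table for s1='cdc' (len 3) and s2='hebc' (len 4):
       h  e  b  c
    0  1  2  3  4
  c 1  1  2  3  3
  d 2  2  2  3  4
  c 3  3  3  3  3
Edit distance = dp[3][4] = 3

3


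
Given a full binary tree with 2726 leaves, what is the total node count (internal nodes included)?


Leaf nodes (terminals): 2726
Internal nodes = n - 1 = 2726 - 1 = 2725
Total = leaves + internal = 2726 + 2725 = 5451

5451


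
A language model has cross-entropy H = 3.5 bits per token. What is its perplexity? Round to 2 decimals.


Perplexity formula: PP = 2^H
H = 3.5
PP = 2^3.5
Decompose: 2^3.5 = 2^3 * 2^0.5 = 2^3 * sqrt(2)
2^3 = 8, sqrt(2) ~ 1.4142136
PP ~ 8 * 1.4142136 = 11.3137088
Rounded to 2 decimals: 11.31

11.31


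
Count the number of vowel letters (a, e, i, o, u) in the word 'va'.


Scanning each character of 'va':
  Position 1: 'v' -> consonant (running count: 0)
  Position 2: 'a' -> vowel (running count: 1)
Total vowels: 1

1


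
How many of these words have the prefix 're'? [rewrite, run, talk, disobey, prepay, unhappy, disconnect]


Checking each word for prefix 're':
  'rewrite' -> YES, starts with 're' (count: 1)
  'run' -> no (count: 1)
  'talk' -> no (count: 1)
  'disobey' -> no (count: 1)
  'prepay' -> no (count: 1)
  'unhappy' -> no (count: 1)
  'disconnect' -> no (count: 1)
Total with prefix 're': 1

1


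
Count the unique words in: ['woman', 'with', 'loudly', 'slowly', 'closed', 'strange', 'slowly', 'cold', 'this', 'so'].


Listing all tokens and tracking unique types:
  Token 1: 'woman' -> NEW (unique so far: 1)
  Token 2: 'with' -> NEW (unique so far: 2)
  Token 3: 'loudly' -> NEW (unique so far: 3)
  Token 4: 'slowly' -> NEW (unique so far: 4)
  Token 5: 'closed' -> NEW (unique so far: 5)
  Token 6: 'strange' -> NEW (unique so far: 6)
  Token 7: 'slowly' -> duplicate (unique so far: 6)
  Token 8: 'cold' -> NEW (unique so far: 7)
  Token 9: 'this' -> NEW (unique so far: 8)
  Token 10: 'so' -> NEW (unique so far: 9)
Unique types: ('closed', 'cold', 'loudly', 'slowly', 'so', 'strange', 'this', 'with', 'woman')
Vocabulary size: 9

9


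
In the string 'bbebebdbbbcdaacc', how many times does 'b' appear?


Scanning 'bbebebdbbbcdaacc' for 'b':
  Position 0: 'b' -> MATCH (count: 1)
  Position 1: 'b' -> MATCH (count: 2)
  Position 3: 'b' -> MATCH (count: 3)
  Position 5: 'b' -> MATCH (count: 4)
  Position 7: 'b' -> MATCH (count: 5)
  Position 8: 'b' -> MATCH (count: 6)
  Position 9: 'b' -> MATCH (count: 7)
Total occurrences of 'b': 7

7


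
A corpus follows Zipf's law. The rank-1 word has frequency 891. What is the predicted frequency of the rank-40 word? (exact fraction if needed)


Zipf's law: freq(rank) = f1 / rank
f1 = 891, rank = 40
freq = 891 / 40
GCD(891, 40) = 1
Simplified: 891/40

891/40


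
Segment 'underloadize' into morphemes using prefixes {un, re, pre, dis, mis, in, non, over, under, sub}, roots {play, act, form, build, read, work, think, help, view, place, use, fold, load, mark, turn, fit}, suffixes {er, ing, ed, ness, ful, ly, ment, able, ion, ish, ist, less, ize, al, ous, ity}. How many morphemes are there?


Segmenting 'underloadize' against the inventory:
  'under' -> prefix (morpheme 1)
  'load' -> root (morpheme 2)
  'ize' -> suffix (morpheme 3)
Total morphemes: 3

3


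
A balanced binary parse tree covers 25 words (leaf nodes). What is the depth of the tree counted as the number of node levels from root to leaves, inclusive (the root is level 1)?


In a balanced binary tree with n leaves the deepest leaf is ceil(log2(n)) edges below the root,
so counting node levels inclusive of root and leaves gives ceil(log2(n)) + 1 levels.
log2(25) = 4.6439
ceil(4.6439) = 5
levels = 5 + 1 = 6

6


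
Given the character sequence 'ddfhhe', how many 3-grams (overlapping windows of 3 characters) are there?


String 'ddfhhe' has length L = 6.
Number of overlapping n-grams = L - n + 1
Substituting: 6 - 3 + 1 = 4

4


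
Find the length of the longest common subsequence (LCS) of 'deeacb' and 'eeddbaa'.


DP table for LCS of 'deeacb' and 'eeddbaa':
       e  e  d  d  b  a  a
    0  0  0  0  0  0  0  0
  d 0  0  0  1  1  1  1  1
  e 0  1  1  1  1  1  1  1
  e 0  1  2  2  2  2  2  2
  a 0  1  2  2  2  2  3  3
  c 0  1  2  2  2  2  3  3
  b 0  1  2  2  2  3  3  3
LCS: 'eea'
LCS length = 3

3


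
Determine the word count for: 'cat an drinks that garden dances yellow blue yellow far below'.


Counting words by splitting on spaces:
  Word 1: 'cat'
  Word 2: 'an'
  Word 3: 'drinks'
  Word 4: 'that'
  Word 5: 'garden'
  Word 6: 'dances'
  Word 7: 'yellow'
  Word 8: 'blue'
  Word 9: 'yellow'
  Word 10: 'far'
  Word 11: 'below'
Total words: 11

11


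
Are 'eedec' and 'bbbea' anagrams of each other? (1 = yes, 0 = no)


Sort characters of 'eedec': 'cdeee'
Sort characters of 'bbbea': 'abbbe'
Sorted forms differ -> they are NOT anagrams
Result: 0

0


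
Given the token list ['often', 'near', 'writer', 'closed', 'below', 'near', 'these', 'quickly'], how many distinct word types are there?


Listing all tokens and tracking unique types:
  Token 1: 'often' -> NEW (unique so far: 1)
  Token 2: 'near' -> NEW (unique so far: 2)
  Token 3: 'writer' -> NEW (unique so far: 3)
  Token 4: 'closed' -> NEW (unique so far: 4)
  Token 5: 'below' -> NEW (unique so far: 5)
  Token 6: 'near' -> duplicate (unique so far: 5)
  Token 7: 'these' -> NEW (unique so far: 6)
  Token 8: 'quickly' -> NEW (unique so far: 7)
Unique types: ('below', 'closed', 'near', 'often', 'quickly', 'these', 'writer')
Vocabulary size: 7

7


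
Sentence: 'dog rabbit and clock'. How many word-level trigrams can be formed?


Word trigrams from [4] words:
  Trigram 1: (dog rabbit and)
  Trigram 2: (rabbit and clock)
Total word trigrams: 4 - 2 = 2

2


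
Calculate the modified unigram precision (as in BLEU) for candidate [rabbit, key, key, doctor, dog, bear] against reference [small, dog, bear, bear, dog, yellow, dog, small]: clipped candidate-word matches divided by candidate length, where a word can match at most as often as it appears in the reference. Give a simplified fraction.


Reference word counts: {'bear': 2, 'dog': 3, 'small': 2, 'yellow': 1}
Checking each candidate word (with clipping):
  'rabbit' -> not in reference -> no match (matches: 0)
  'key' -> not in reference -> no match (matches: 0)
  'key' -> not in reference -> no match (matches: 0)
  'doctor' -> not in reference -> no match (matches: 0)
  'dog' -> in reference (ref count 3, used 1/3) -> match (matches: 1)
  'bear' -> in reference (ref count 2, used 1/2) -> match (matches: 2)
Clipped matches: 2, Candidate length: 6
Precision = 2/6 = 1/3

1/3


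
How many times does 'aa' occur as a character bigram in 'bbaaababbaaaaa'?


Scanning 'bbaaababbaaaaa' for bigram 'aa':
  Position 0: 'bb' -> no
  Position 1: 'ba' -> no
  Position 2: 'aa' -> MATCH
  Position 3: 'aa' -> MATCH
  Position 4: 'ab' -> no
  Position 5: 'ba' -> no
  Position 6: 'ab' -> no
  Position 7: 'bb' -> no
  Position 8: 'ba' -> no
  Position 9: 'aa' -> MATCH
  Position 10: 'aa' -> MATCH
  Position 11: 'aa' -> MATCH
  Position 12: 'aa' -> MATCH
Total matches: 6

6


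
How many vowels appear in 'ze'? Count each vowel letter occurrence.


Scanning each character of 'ze':
  Position 1: 'z' -> consonant (running count: 0)
  Position 2: 'e' -> vowel (running count: 1)
Total vowels: 1

1


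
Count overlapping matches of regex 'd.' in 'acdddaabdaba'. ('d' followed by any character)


Pattern: d. means 'd' followed by any character.
Scanning 'acdddaabdaba' position-by-position:
  Pos 0: window 'ac' -> no
  Pos 1: window 'cd' -> no
  Pos 2: window 'dd' -> MATCH
  Pos 3: window 'dd' -> MATCH
  Pos 4: window 'da' -> MATCH
  Pos 5: window 'aa' -> no
  Pos 6: window 'ab' -> no
  Pos 7: window 'bd' -> no
  Pos 8: window 'da' -> MATCH
  Pos 9: window 'ab' -> no
  Pos 10: window 'ba' -> no
  Pos 11: window 'a' -> no
Total matches: 4

4


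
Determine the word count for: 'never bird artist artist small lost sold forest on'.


Counting words by splitting on spaces:
  Word 1: 'never'
  Word 2: 'bird'
  Word 3: 'artist'
  Word 4: 'artist'
  Word 5: 'small'
  Word 6: 'lost'
  Word 7: 'sold'
  Word 8: 'forest'
  Word 9: 'on'
Total words: 9

9


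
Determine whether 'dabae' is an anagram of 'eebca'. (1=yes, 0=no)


Sort characters of 'dabae': 'aabde'
Sort characters of 'eebca': 'abcee'
Sorted forms differ -> they are NOT anagrams
Result: 0

0


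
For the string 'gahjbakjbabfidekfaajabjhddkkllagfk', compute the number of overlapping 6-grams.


String 'gahjbakjbabfidekfaajabjhddkkllagfk' has length L = 34.
Number of overlapping n-grams = L - n + 1
Substituting: 34 - 6 + 1 = 29

29


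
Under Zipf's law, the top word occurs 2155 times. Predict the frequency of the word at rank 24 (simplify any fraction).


Zipf's law: freq(rank) = f1 / rank
f1 = 2155, rank = 24
freq = 2155 / 24
GCD(2155, 24) = 1
Simplified: 2155/24

2155/24


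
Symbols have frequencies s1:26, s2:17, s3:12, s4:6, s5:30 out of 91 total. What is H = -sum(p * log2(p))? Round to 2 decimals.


Computing entropy H = -sum(p_i * log2(p_i)):
  s1: p = 26/91 = 0.2857, -p*log2(p) = 0.5164
  s2: p = 17/91 = 0.1868, -p*log2(p) = 0.4521
  s3: p = 12/91 = 0.1319, -p*log2(p) = 0.3854
  s4: p = 6/91 = 0.0659, -p*log2(p) = 0.2586
  s5: p = 30/91 = 0.3297, -p*log2(p) = 0.5278
H = sum of terms = 2.1403
Rounded to 2 decimals: 2.14

2.14


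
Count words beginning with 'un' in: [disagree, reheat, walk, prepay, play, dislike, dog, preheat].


Checking each word for prefix 'un':
  'disagree' -> no (count: 0)
  'reheat' -> no (count: 0)
  'walk' -> no (count: 0)
  'prepay' -> no (count: 0)
  'play' -> no (count: 0)
  'dislike' -> no (count: 0)
  'dog' -> no (count: 0)
  'preheat' -> no (count: 0)
Total with prefix 'un': 0

0


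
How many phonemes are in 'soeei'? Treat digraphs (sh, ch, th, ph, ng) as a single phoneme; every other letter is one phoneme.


Parsing 'soeei' greedily, digraphs first:
  's' -> consonant phoneme (phonemes so far: 1)
  'o' -> vowel phoneme (phonemes so far: 2)
  'e' -> vowel phoneme (phonemes so far: 3)
  'e' -> vowel phoneme (phonemes so far: 4)
  'i' -> vowel phoneme (phonemes so far: 5)
Total phonemes: 5

5


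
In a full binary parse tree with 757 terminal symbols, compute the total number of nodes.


Leaf nodes (terminals): 757
Internal nodes = n - 1 = 757 - 1 = 756
Total = leaves + internal = 757 + 756 = 1513

1513


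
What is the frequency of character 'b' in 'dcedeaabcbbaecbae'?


Scanning 'dcedeaabcbbaecbae' for 'b':
  Position 7: 'b' -> MATCH (count: 1)
  Position 9: 'b' -> MATCH (count: 2)
  Position 10: 'b' -> MATCH (count: 3)
  Position 14: 'b' -> MATCH (count: 4)
Total occurrences of 'b': 4

4


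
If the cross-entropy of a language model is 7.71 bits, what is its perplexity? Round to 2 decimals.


Perplexity formula: PP = 2^H
H = 7.71
PP = 2^7.71
Decompose: 2^7.71 = 2^7 * 2^0.71
2^7 = 128, 2^0.71 ~ 1.6358041
PP ~ 128 * 1.6358041 = 209.3829248
Rounded to 2 decimals: 209.38

209.38


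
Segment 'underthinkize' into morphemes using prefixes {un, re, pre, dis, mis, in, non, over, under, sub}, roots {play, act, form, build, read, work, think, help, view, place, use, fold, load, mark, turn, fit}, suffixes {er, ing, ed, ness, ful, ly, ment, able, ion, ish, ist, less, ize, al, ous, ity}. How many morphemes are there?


Segmenting 'underthinkize' against the inventory:
  'under' -> prefix (morpheme 1)
  'think' -> root (morpheme 2)
  'ize' -> suffix (morpheme 3)
Total morphemes: 3

3


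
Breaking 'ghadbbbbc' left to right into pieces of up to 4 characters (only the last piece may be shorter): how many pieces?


'ghadbbbbc' has 9 characters.
Chunking with max size 4:
  Chunk 1: 'ghad' (positions 0-3)
  Chunk 2: 'bbbb' (positions 4-7)
  Chunk 3: 'c' (positions 8-8)
Total chunks: ceil(9 / 4) = 3

3


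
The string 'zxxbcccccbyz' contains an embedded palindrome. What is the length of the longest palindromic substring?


Scanning 'zxxbcccccbyz' for palindromic substrings.
Substring at positions 3-9: 'bcccccb'.
Check: reverse('bcccccb') = 'bcccccb' -> palindrome confirmed.
Neighbouring characters ('x' / 'y') break symmetry, so it cannot extend further.
No longer palindromic substring exists; longest length = 7

7


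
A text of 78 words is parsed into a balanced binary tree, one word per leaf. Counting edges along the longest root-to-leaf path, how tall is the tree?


In a balanced binary tree with n leaves the deepest leaf is ceil(log2(n)) edges below the root.
log2(78) = 6.2854
ceil(6.2854) = 7
height (edges) = 7

7


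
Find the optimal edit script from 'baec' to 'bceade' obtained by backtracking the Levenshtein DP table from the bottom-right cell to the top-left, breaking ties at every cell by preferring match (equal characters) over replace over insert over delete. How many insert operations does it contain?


Edit distance = 4. Backtracking from cell (4, 6) with preference match > replace > insert > delete,
then listing the resulting alignment 'baec' -> 'bceade' left to right:
  Step 1: keep 'b'
  Step 2: insert 'c' [insertion #1]
  Step 3: insert 'e' [insertion #2]
  Step 4: keep 'a'
  Step 5: replace e->d
  Step 6: replace c->e
Total insertions: 2

2


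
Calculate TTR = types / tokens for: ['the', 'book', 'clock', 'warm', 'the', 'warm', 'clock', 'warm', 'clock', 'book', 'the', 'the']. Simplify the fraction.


Tokens: 12
Unique types: ('book', 'clock', 'the', 'warm') = 4
TTR = 4/12
Simplify: divide both by 4 -> 1/3
TTR = 1/3

1/3


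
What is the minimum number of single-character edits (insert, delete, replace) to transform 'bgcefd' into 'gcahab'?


Building DP table for s1='bgcefd' (len 6) and s2='gcahab' (len 6):
       g  c  a  h  a  b
    0  1  2  3  4  5  6
  b 1  1  2  3  4  5  5
  g 2  1  2  3  4  5  6
  c 3  2  1  2  3  4  5
  e 4  3  2  2  3  4  5
  f 5  4  3  3  3  4  5
  d 6  5  4  4  4  4  5
Edit distance = dp[6][6] = 5

5


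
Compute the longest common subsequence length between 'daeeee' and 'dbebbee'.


DP table for LCS of 'daeeee' and 'dbebbee':
       d  b  e  b  b  e  e
    0  0  0  0  0  0  0  0
  d 0  1  1  1  1  1  1  1
  a 0  1  1  1  1  1  1  1
  e 0  1  1  2  2  2  2  2
  e 0  1  1  2  2  2  3  3
  e 0  1  1  2  2  2  3  4
  e 0  1  1  2  2  2  3  4
LCS: 'deee'
LCS length = 4

4


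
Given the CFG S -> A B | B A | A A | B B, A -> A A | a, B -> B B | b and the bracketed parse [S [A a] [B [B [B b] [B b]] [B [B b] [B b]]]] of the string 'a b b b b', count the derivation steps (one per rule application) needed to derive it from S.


Every bracketed nonterminal node [X ...] in the tree is produced by exactly one rule application.
Reading the tree off as a leftmost derivation:
  Step 1: S  =>  A B   (applied S -> A B)
  Step 2: A B  =>  a B   (applied A -> a)
  Step 3: a B  =>  a B B   (applied B -> B B)
  Step 4: a B B  =>  a B B B   (applied B -> B B)
  Step 5: a B B B  =>  a b B B   (applied B -> b)
  Step 6: a b B B  =>  a b b B   (applied B -> b)
  Step 7: a b b B  =>  a b b B B   (applied B -> B B)
  Step 8: a b b B B  =>  a b b b B   (applied B -> b)
  Step 9: a b b b B  =>  a b b b b   (applied B -> b)
Final yield: a b b b b
Total rewrite steps: 9

9


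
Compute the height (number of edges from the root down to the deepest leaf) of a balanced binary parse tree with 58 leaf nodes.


In a balanced binary tree with n leaves the deepest leaf is ceil(log2(n)) edges below the root.
log2(58) = 5.8580
ceil(5.8580) = 6
height (edges) = 6

6


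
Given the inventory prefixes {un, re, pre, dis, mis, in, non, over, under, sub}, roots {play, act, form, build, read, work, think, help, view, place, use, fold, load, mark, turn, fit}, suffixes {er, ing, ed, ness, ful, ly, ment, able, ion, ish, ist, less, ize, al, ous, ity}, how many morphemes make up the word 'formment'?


Segmenting 'formment' against the inventory:
  'form' -> root (morpheme 1)
  'ment' -> suffix (morpheme 2)
Total morphemes: 2

2


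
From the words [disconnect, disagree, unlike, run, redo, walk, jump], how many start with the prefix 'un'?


Checking each word for prefix 'un':
  'disconnect' -> no (count: 0)
  'disagree' -> no (count: 0)
  'unlike' -> YES, starts with 'un' (count: 1)
  'run' -> no (count: 1)
  'redo' -> no (count: 1)
  'walk' -> no (count: 1)
  'jump' -> no (count: 1)
Total with prefix 'un': 1

1


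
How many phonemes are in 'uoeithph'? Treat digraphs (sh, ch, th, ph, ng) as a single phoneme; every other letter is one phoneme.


Parsing 'uoeithph' greedily, digraphs first:
  'u' -> vowel phoneme (phonemes so far: 1)
  'o' -> vowel phoneme (phonemes so far: 2)
  'e' -> vowel phoneme (phonemes so far: 3)
  'i' -> vowel phoneme (phonemes so far: 4)
  'th' -> digraph (1 consonant phoneme) (phonemes so far: 5)
  'ph' -> digraph (1 consonant phoneme) (phonemes so far: 6)
Total phonemes: 6

6


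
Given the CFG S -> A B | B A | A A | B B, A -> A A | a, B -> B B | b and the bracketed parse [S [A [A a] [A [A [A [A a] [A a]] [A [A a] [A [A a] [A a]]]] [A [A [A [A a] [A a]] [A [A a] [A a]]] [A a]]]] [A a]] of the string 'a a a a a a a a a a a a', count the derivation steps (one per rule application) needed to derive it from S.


Every bracketed nonterminal node [X ...] in the tree is produced by exactly one rule application.
Reading the tree off as a leftmost derivation:
  Step 1: S  =>  A A   (applied S -> A A)
  Step 2: A A  =>  A A A   (applied A -> A A)
  Step 3: A A A  =>  a A A   (applied A -> a)
  Step 4: a A A  =>  a A A A   (applied A -> A A)
  Step 5: a A A A  =>  a A A A A   (applied A -> A A)
  Step 6: a A A A A  =>  a A A A A A   (applied A -> A A)
  Step 7: a A A A A A  =>  a a A A A A   (applied A -> a)
  Step 8: a a A A A A  =>  a a a A A A   (applied A -> a)
  Step 9: a a a A A A  =>  a a a A A A A   (applied A -> A A)
  Step 10: a a a A A A A  =>  a a a a A A A   (applied A -> a)
  Step 11: a a a a A A A  =>  a a a a A A A A   (applied A -> A A)
  Step 12: a a a a A A A A  =>  a a a a a A A A   (applied A -> a)
  Step 13: a a a a a A A A  =>  a a a a a a A A   (applied A -> a)
  Step 14: a a a a a a A A  =>  a a a a a a A A A   (applied A -> A A)
  Step 15: a a a a a a A A A  =>  a a a a a a A A A A   (applied A -> A A)
  Step 16: a a a a a a A A A A  =>  a a a a a a A A A A A   (applied A -> A A)
  Step 17: a a a a a a A A A A A  =>  a a a a a a a A A A A   (applied A -> a)
  Step 18: a a a a a a a A A A A  =>  a a a a a a a a A A A   (applied A -> a)
  Step 19: a a a a a a a a A A A  =>  a a a a a a a a A A A A   (applied A -> A A)
  Step 20: a a a a a a a a A A A A  =>  a a a a a a a a a A A A   (applied A -> a)
  Step 21: a a a a a a a a a A A A  =>  a a a a a a a a a a A A   (applied A -> a)
  Step 22: a a a a a a a a a a A A  =>  a a a a a a a a a a a A   (applied A -> a)
  Step 23: a a a a a a a a a a a A  =>  a a a a a a a a a a a a   (applied A -> a)
Final yield: a a a a a a a a a a a a
Total rewrite steps: 23

23


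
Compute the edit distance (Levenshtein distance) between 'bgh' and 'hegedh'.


Building DP table for s1='bgh' (len 3) and s2='hegedh' (len 6):
       h  e  g  e  d  h
    0  1  2  3  4  5  6
  b 1  1  2  3  4  5  6
  g 2  2  2  2  3  4  5
  h 3  2  3  3  3  4  4
Edit distance = dp[3][6] = 4

4


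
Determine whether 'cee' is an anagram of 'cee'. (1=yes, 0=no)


Sort characters of 'cee': 'cee'
Sort characters of 'cee': 'cee'
Sorted forms match -> they ARE anagrams
Result: 1

1


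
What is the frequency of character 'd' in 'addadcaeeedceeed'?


Scanning 'addadcaeeedceeed' for 'd':
  Position 1: 'd' -> MATCH (count: 1)
  Position 2: 'd' -> MATCH (count: 2)
  Position 4: 'd' -> MATCH (count: 3)
  Position 10: 'd' -> MATCH (count: 4)
  Position 15: 'd' -> MATCH (count: 5)
Total occurrences of 'd': 5

5


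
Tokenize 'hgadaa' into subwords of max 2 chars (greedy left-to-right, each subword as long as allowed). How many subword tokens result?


'hgadaa' has 6 characters.
Chunking with max size 2:
  Chunk 1: 'hg' (positions 0-1)
  Chunk 2: 'ad' (positions 2-3)
  Chunk 3: 'aa' (positions 4-5)
Total chunks: ceil(6 / 2) = 3

3


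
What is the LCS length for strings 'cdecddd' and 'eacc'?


DP table for LCS of 'cdecddd' and 'eacc':
       e  a  c  c
    0  0  0  0  0
  c 0  0  0  1  1
  d 0  0  0  1  1
  e 0  1  1  1  1
  c 0  1  1  2  2
  d 0  1  1  2  2
  d 0  1  1  2  2
  d 0  1  1  2  2
LCS: 'cc'
LCS length = 2

2


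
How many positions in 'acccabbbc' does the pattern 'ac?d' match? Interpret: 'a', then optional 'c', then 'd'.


Pattern: ac?d means 'a', then optional 'c', then 'd'.
Scanning 'acccabbbc' position-by-position:
  Pos 0: window 'acc' -> no
  Pos 1: window 'ccc' -> no
  Pos 2: window 'cca' -> no
  Pos 3: window 'cab' -> no
  Pos 4: window 'abb' -> no
  Pos 5: window 'bbb' -> no
  Pos 6: window 'bbc' -> no
  Pos 7: window 'bc' -> no
  Pos 8: window 'c' -> no
Total matches: 0

0


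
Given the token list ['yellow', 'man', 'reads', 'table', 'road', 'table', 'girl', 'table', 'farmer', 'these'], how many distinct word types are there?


Listing all tokens and tracking unique types:
  Token 1: 'yellow' -> NEW (unique so far: 1)
  Token 2: 'man' -> NEW (unique so far: 2)
  Token 3: 'reads' -> NEW (unique so far: 3)
  Token 4: 'table' -> NEW (unique so far: 4)
  Token 5: 'road' -> NEW (unique so far: 5)
  Token 6: 'table' -> duplicate (unique so far: 5)
  Token 7: 'girl' -> NEW (unique so far: 6)
  Token 8: 'table' -> duplicate (unique so far: 6)
  Token 9: 'farmer' -> NEW (unique so far: 7)
  Token 10: 'these' -> NEW (unique so far: 8)
Unique types: ('farmer', 'girl', 'man', 'reads', 'road', 'table', 'these', 'yellow')
Vocabulary size: 8

8


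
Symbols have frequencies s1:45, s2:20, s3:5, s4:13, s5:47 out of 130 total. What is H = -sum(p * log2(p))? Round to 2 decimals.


Computing entropy H = -sum(p_i * log2(p_i)):
  s1: p = 45/130 = 0.3462, -p*log2(p) = 0.5298
  s2: p = 20/130 = 0.1538, -p*log2(p) = 0.4155
  s3: p = 5/130 = 0.0385, -p*log2(p) = 0.1808
  s4: p = 13/130 = 0.1000, -p*log2(p) = 0.3322
  s5: p = 47/130 = 0.3615, -p*log2(p) = 0.5307
H = sum of terms = 1.9890
Rounded to 2 decimals: 1.99

1.99


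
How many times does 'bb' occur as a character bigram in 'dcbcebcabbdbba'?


Scanning 'dcbcebcabbdbba' for bigram 'bb':
  Position 0: 'dc' -> no
  Position 1: 'cb' -> no
  Position 2: 'bc' -> no
  Position 3: 'ce' -> no
  Position 4: 'eb' -> no
  Position 5: 'bc' -> no
  Position 6: 'ca' -> no
  Position 7: 'ab' -> no
  Position 8: 'bb' -> MATCH
  Position 9: 'bd' -> no
  Position 10: 'db' -> no
  Position 11: 'bb' -> MATCH
  Position 12: 'ba' -> no
Total matches: 2

2


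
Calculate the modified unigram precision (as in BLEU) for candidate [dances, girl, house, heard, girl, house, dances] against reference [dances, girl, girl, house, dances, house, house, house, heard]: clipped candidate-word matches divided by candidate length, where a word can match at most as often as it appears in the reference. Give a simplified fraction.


Reference word counts: {'dances': 2, 'girl': 2, 'heard': 1, 'house': 4}
Checking each candidate word (with clipping):
  'dances' -> in reference (ref count 2, used 1/2) -> match (matches: 1)
  'girl' -> in reference (ref count 2, used 1/2) -> match (matches: 2)
  'house' -> in reference (ref count 4, used 1/4) -> match (matches: 3)
  'heard' -> in reference (ref count 1, used 1/1) -> match (matches: 4)
  'girl' -> in reference (ref count 2, used 2/2) -> match (matches: 5)
  'house' -> in reference (ref count 4, used 2/4) -> match (matches: 6)
  'dances' -> in reference (ref count 2, used 2/2) -> match (matches: 7)
Clipped matches: 7, Candidate length: 7
Precision = 7/7 = 1

1


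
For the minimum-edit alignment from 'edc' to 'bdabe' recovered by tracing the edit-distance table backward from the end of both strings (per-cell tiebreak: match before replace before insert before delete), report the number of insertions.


Edit distance = 4. Backtracking from cell (3, 5) with preference match > replace > insert > delete,
then listing the resulting alignment 'edc' -> 'bdabe' left to right:
  Step 1: replace e->b
  Step 2: keep 'd'
  Step 3: insert 'a' [insertion #1]
  Step 4: insert 'b' [insertion #2]
  Step 5: replace c->e
Total insertions: 2

2


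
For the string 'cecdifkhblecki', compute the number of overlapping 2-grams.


String 'cecdifkhblecki' has length L = 14.
Number of overlapping n-grams = L - n + 1
Substituting: 14 - 2 + 1 = 13

13


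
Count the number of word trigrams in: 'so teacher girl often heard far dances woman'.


Word trigrams from [8] words:
  Trigram 1: (so teacher girl)
  Trigram 2: (teacher girl often)
  Trigram 3: (girl often heard)
  Trigram 4: (often heard far)
  Trigram 5: (heard far dances)
  Trigram 6: (far dances woman)
Total word trigrams: 8 - 2 = 6

6


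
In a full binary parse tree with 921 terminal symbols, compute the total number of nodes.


Leaf nodes (terminals): 921
Internal nodes = n - 1 = 921 - 1 = 920
Total = leaves + internal = 921 + 920 = 1841

1841


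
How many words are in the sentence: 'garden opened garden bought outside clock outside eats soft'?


Counting words by splitting on spaces:
  Word 1: 'garden'
  Word 2: 'opened'
  Word 3: 'garden'
  Word 4: 'bought'
  Word 5: 'outside'
  Word 6: 'clock'
  Word 7: 'outside'
  Word 8: 'eats'
  Word 9: 'soft'
Total words: 9

9


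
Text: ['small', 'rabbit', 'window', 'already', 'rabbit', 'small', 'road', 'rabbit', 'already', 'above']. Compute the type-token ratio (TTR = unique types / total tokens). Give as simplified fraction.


Tokens: 10
Unique types: ('above', 'already', 'rabbit', 'road', 'small', 'window') = 6
TTR = 6/10
Simplify: divide both by 2 -> 3/5
TTR = 3/5

3/5


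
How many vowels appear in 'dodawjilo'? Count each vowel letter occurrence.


Scanning each character of 'dodawjilo':
  Position 1: 'd' -> consonant (running count: 0)
  Position 2: 'o' -> vowel (running count: 1)
  Position 3: 'd' -> consonant (running count: 1)
  Position 4: 'a' -> vowel (running count: 2)
  Position 5: 'w' -> consonant (running count: 2)
  Position 6: 'j' -> consonant (running count: 2)
  Position 7: 'i' -> vowel (running count: 3)
  Position 8: 'l' -> consonant (running count: 3)
  Position 9: 'o' -> vowel (running count: 4)
Total vowels: 4

4


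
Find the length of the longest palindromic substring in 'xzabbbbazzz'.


Scanning 'xzabbbbazzz' for palindromic substrings.
Substring at positions 1-8: 'zabbbbaz'.
Check: reverse('zabbbbaz') = 'zabbbbaz' -> palindrome confirmed.
Neighbouring characters ('x' / 'z') break symmetry, so it cannot extend further.
No longer palindromic substring exists; longest length = 8

8


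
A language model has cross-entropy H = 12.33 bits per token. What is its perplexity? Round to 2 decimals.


Perplexity formula: PP = 2^H
H = 12.33
PP = 2^12.33
Decompose: 2^12.33 = 2^12 * 2^0.33
2^12 = 4096, 2^0.33 ~ 1.2570134
PP ~ 4096 * 1.2570134 = 5148.7268864
Rounded to 2 decimals: 5148.73

5148.73


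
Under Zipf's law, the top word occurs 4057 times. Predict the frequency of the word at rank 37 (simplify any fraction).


Zipf's law: freq(rank) = f1 / rank
f1 = 4057, rank = 37
freq = 4057 / 37
GCD(4057, 37) = 1
Simplified: 4057/37

4057/37


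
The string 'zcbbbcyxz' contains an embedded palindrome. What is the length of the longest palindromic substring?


Scanning 'zcbbbcyxz' for palindromic substrings.
Substring at positions 1-5: 'cbbbc'.
Check: reverse('cbbbc') = 'cbbbc' -> palindrome confirmed.
Neighbouring characters ('z' / 'y') break symmetry, so it cannot extend further.
No longer palindromic substring exists; longest length = 5

5


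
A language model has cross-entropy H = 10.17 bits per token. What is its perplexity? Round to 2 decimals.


Perplexity formula: PP = 2^H
H = 10.17
PP = 2^10.17
Decompose: 2^10.17 = 2^10 * 2^0.17
2^10 = 1024, 2^0.17 ~ 1.1250585
PP ~ 1024 * 1.1250585 = 1152.0599040
Rounded to 2 decimals: 1152.06

1152.06


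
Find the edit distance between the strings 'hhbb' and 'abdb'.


Building DP table for s1='hhbb' (len 4) and s2='abdb' (len 4):
       a  b  d  b
    0  1  2  3  4
  h 1  1  2  3  4
  h 2  2  2  3  4
  b 3  3  2  3  3
  b 4  4  3  3  3
Edit distance = dp[4][4] = 3

3


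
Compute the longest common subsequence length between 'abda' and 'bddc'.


DP table for LCS of 'abda' and 'bddc':
       b  d  d  c
    0  0  0  0  0
  a 0  0  0  0  0
  b 0  1  1  1  1
  d 0  1  2  2  2
  a 0  1  2  2  2
LCS: 'bd'
LCS length = 2

2


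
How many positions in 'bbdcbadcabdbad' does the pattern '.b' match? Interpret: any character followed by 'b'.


Pattern: .b means any character followed by 'b'.
Scanning 'bbdcbadcabdbad' position-by-position:
  Pos 0: window 'bb' -> MATCH
  Pos 1: window 'bd' -> no
  Pos 2: window 'dc' -> no
  Pos 3: window 'cb' -> MATCH
  Pos 4: window 'ba' -> no
  Pos 5: window 'ad' -> no
  Pos 6: window 'dc' -> no
  Pos 7: window 'ca' -> no
  Pos 8: window 'ab' -> MATCH
  Pos 9: window 'bd' -> no
  Pos 10: window 'db' -> MATCH
  Pos 11: window 'ba' -> no
  Pos 12: window 'ad' -> no
  Pos 13: window 'd' -> no
Total matches: 4

4


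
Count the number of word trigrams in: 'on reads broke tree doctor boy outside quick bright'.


Word trigrams from [9] words:
  Trigram 1: (on reads broke)
  Trigram 2: (reads broke tree)
  Trigram 3: (broke tree doctor)
  Trigram 4: (tree doctor boy)
  Trigram 5: (doctor boy outside)
  Trigram 6: (boy outside quick)
  Trigram 7: (outside quick bright)
Total word trigrams: 9 - 2 = 7

7


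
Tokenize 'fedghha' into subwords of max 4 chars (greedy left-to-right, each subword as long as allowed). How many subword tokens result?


'fedghha' has 7 characters.
Chunking with max size 4:
  Chunk 1: 'fedg' (positions 0-3)
  Chunk 2: 'hha' (positions 4-6)
Total chunks: ceil(7 / 4) = 2

2


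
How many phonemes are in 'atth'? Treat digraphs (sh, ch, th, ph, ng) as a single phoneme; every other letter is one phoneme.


Parsing 'atth' greedily, digraphs first:
  'a' -> vowel phoneme (phonemes so far: 1)
  't' -> consonant phoneme (phonemes so far: 2)
  'th' -> digraph (1 consonant phoneme) (phonemes so far: 3)
Total phonemes: 3

3


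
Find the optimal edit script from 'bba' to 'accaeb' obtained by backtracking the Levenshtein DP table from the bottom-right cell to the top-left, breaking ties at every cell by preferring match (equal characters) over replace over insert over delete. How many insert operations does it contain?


Edit distance = 5. Backtracking from cell (3, 6) with preference match > replace > insert > delete,
then listing the resulting alignment 'bba' -> 'accaeb' left to right:
  Step 1: insert 'a' [insertion #1]
  Step 2: replace b->c
  Step 3: replace b->c
  Step 4: keep 'a'
  Step 5: insert 'e' [insertion #2]
  Step 6: insert 'b' [insertion #3]
Total insertions: 3

3


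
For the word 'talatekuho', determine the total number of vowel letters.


Scanning each character of 'talatekuho':
  Position 1: 't' -> consonant (running count: 0)
  Position 2: 'a' -> vowel (running count: 1)
  Position 3: 'l' -> consonant (running count: 1)
  Position 4: 'a' -> vowel (running count: 2)
  Position 5: 't' -> consonant (running count: 2)
  Position 6: 'e' -> vowel (running count: 3)
  Position 7: 'k' -> consonant (running count: 3)
  Position 8: 'u' -> vowel (running count: 4)
  Position 9: 'h' -> consonant (running count: 4)
  Position 10: 'o' -> vowel (running count: 5)
Total vowels: 5

5


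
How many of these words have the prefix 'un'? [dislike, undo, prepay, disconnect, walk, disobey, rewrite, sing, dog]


Checking each word for prefix 'un':
  'dislike' -> no (count: 0)
  'undo' -> YES, starts with 'un' (count: 1)
  'prepay' -> no (count: 1)
  'disconnect' -> no (count: 1)
  'walk' -> no (count: 1)
  'disobey' -> no (count: 1)
  'rewrite' -> no (count: 1)
  'sing' -> no (count: 1)
  'dog' -> no (count: 1)
Total with prefix 'un': 1

1


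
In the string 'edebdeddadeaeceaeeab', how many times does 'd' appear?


Scanning 'edebdeddadeaeceaeeab' for 'd':
  Position 1: 'd' -> MATCH (count: 1)
  Position 4: 'd' -> MATCH (count: 2)
  Position 6: 'd' -> MATCH (count: 3)
  Position 7: 'd' -> MATCH (count: 4)
  Position 9: 'd' -> MATCH (count: 5)
Total occurrences of 'd': 5

5


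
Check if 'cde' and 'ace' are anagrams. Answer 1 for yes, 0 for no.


Sort characters of 'cde': 'cde'
Sort characters of 'ace': 'ace'
Sorted forms differ -> they are NOT anagrams
Result: 0

0


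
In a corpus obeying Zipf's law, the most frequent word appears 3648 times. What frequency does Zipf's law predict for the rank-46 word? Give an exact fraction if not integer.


Zipf's law: freq(rank) = f1 / rank
f1 = 3648, rank = 46
freq = 3648 / 46
GCD(3648, 46) = 2
Simplified: 1824/23

1824/23


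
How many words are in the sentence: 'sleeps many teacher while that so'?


Counting words by splitting on spaces:
  Word 1: 'sleeps'
  Word 2: 'many'
  Word 3: 'teacher'
  Word 4: 'while'
  Word 5: 'that'
  Word 6: 'so'
Total words: 6

6


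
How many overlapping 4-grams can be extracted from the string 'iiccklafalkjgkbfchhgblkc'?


String 'iiccklafalkjgkbfchhgblkc' has length L = 24.
Number of overlapping n-grams = L - n + 1
Substituting: 24 - 4 + 1 = 21

21


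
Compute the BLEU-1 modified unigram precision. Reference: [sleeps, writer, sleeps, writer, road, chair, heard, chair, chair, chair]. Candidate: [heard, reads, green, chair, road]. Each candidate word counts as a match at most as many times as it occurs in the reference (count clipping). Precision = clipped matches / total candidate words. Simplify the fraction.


Reference word counts: {'chair': 4, 'heard': 1, 'road': 1, 'sleeps': 2, 'writer': 2}
Checking each candidate word (with clipping):
  'heard' -> in reference (ref count 1, used 1/1) -> match (matches: 1)
  'reads' -> not in reference -> no match (matches: 1)
  'green' -> not in reference -> no match (matches: 1)
  'chair' -> in reference (ref count 4, used 1/4) -> match (matches: 2)
  'road' -> in reference (ref count 1, used 1/1) -> match (matches: 3)
Clipped matches: 3, Candidate length: 5
Precision = 3/5

3/5


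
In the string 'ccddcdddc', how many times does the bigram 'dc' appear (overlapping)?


Scanning 'ccddcdddc' for bigram 'dc':
  Position 0: 'cc' -> no
  Position 1: 'cd' -> no
  Position 2: 'dd' -> no
  Position 3: 'dc' -> MATCH
  Position 4: 'cd' -> no
  Position 5: 'dd' -> no
  Position 6: 'dd' -> no
  Position 7: 'dc' -> MATCH
Total matches: 2

2


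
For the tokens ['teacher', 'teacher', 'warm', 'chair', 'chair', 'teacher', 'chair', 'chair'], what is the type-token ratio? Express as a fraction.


Tokens: 8
Unique types: ('chair', 'teacher', 'warm') = 3
TTR = 3/8
Already in lowest terms.

3/8


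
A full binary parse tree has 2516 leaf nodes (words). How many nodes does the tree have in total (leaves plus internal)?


Leaf nodes (terminals): 2516
Internal nodes = n - 1 = 2516 - 1 = 2515
Total = leaves + internal = 2516 + 2515 = 5031

5031


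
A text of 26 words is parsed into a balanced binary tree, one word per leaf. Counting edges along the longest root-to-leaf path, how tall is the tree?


In a balanced binary tree with n leaves the deepest leaf is ceil(log2(n)) edges below the root.
log2(26) = 4.7004
ceil(4.7004) = 5
height (edges) = 5

5


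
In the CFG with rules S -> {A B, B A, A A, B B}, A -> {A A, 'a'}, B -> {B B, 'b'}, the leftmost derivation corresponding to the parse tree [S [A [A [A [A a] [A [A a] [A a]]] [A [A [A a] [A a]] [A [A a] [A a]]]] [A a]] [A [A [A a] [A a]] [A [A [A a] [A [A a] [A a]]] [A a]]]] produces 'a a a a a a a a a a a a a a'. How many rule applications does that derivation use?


Every bracketed nonterminal node [X ...] in the tree is produced by exactly one rule application.
Reading the tree off as a leftmost derivation:
  Step 1: S  =>  A A   (applied S -> A A)
  Step 2: A A  =>  A A A   (applied A -> A A)
  Step 3: A A A  =>  A A A A   (applied A -> A A)
  Step 4: A A A A  =>  A A A A A   (applied A -> A A)
  Step 5: A A A A A  =>  a A A A A   (applied A -> a)
  Step 6: a A A A A  =>  a A A A A A   (applied A -> A A)
  Step 7: a A A A A A  =>  a a A A A A   (applied A -> a)
  Step 8: a a A A A A  =>  a a a A A A   (applied A -> a)
  Step 9: a a a A A A  =>  a a a A A A A   (applied A -> A A)
  Step 10: a a a A A A A  =>  a a a A A A A A   (applied A -> A A)
  Step 11: a a a A A A A A  =>  a a a a A A A A   (applied A -> a)
  Step 12: a a a a A A A A  =>  a a a a a A A A   (applied A -> a)
  Step 13: a a a a a A A A  =>  a a a a a A A A A   (applied A -> A A)
  Step 14: a a a a a A A A A  =>  a a a a a a A A A   (applied A -> a)
  Step 15: a a a a a a A A A  =>  a a a a a a a A A   (applied A -> a)
  Step 16: a a a a a a a A A  =>  a a a a a a a a A   (applied A -> a)
  Step 17: a a a a a a a a A  =>  a a a a a a a a A A   (applied A -> A A)
  Step 18: a a a a a a a a A A  =>  a a a a a a a a A A A   (applied A -> A A)
  Step 19: a a a a a a a a A A A  =>  a a a a a a a a a A A   (applied A -> a)
  Step 20: a a a a a a a a a A A  =>  a a a a a a a a a a A   (applied A -> a)
  Step 21: a a a a a a a a a a A  =>  a a a a a a a a a a A A   (applied A -> A A)
  Step 22: a a a a a a a a a a A A  =>  a a a a a a a a a a A A A   (applied A -> A A)
  Step 23: a a a a a a a a a a A A A  =>  a a a a a a a a a a a A A   (applied A -> a)
  Step 24: a a a a a a a a a a a A A  =>  a a a a a a a a a a a A A A   (applied A -> A A)
  Step 25: a a a a a a a a a a a A A A  =>  a a a a a a a a a a a a A A   (applied A -> a)
  Step 26: a a a a a a a a a a a a A A  =>  a a a a a a a a a a a a a A   (applied A -> a)
  Step 27: a a a a a a a a a a a a a A  =>  a a a a a a a a a a a a a a   (applied A -> a)
Final yield: a a a a a a a a a a a a a a
Total rewrite steps: 27

27
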